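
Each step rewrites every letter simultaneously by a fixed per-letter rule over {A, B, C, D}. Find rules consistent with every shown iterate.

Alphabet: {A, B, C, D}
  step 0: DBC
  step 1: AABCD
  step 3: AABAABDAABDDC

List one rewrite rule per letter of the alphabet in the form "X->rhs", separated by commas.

A->D, B->C, C->D, D->AAB

  step 0 ⇒ step 1: DBC ⇒ AAB·C·D
    B ↦ C
    C ↦ D
    D ↦ AAB
    A ↦ D  (constrained at step 1)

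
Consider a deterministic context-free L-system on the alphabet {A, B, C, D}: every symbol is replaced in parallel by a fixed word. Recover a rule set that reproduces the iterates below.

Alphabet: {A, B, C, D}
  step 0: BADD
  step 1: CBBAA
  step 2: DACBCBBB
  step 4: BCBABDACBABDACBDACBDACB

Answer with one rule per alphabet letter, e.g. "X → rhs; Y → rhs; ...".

  step 1 ⇒ step 2: CBBAA ⇒ DA·CB·CB·B·B
    A ↦ B
    B ↦ CB
    C ↦ DA
  step 0 ⇒ step 1: BADD ⇒ CB·B·A·A
    D ↦ A

A->B, B->CB, C->DA, D->A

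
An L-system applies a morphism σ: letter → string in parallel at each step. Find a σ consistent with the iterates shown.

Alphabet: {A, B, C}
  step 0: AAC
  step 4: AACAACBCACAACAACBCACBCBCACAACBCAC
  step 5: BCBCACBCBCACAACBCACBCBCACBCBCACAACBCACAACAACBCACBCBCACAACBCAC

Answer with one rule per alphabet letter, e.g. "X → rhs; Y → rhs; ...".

A->BC, B->A, C->AC

  step 4 ⇒ step 5: AACAACBCACAACAACBCACBCBCACAACBCAC ⇒ BC·BC·AC·BC·BC·AC·A·AC·BC·AC·BC·BC·AC·BC·BC·AC·A·AC·BC·AC·A·AC·A·AC·BC·AC·BC·BC·AC·A·AC·BC·AC
    A ↦ BC
    B ↦ A
    C ↦ AC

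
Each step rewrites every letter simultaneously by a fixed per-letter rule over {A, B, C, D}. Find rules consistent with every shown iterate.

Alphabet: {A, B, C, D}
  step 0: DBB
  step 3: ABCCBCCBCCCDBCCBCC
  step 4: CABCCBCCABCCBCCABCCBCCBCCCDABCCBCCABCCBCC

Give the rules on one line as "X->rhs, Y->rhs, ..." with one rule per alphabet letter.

  step 3 ⇒ step 4: ABCCBCCBCCCDBCCBCC ⇒ C·A·BCC·BCC·A·BCC·BCC·A·BCC·BCC·BCC·CD·A·BCC·BCC·A·BCC·BCC
    A ↦ C
    B ↦ A
    C ↦ BCC
    D ↦ CD

A->C, B->A, C->BCC, D->CD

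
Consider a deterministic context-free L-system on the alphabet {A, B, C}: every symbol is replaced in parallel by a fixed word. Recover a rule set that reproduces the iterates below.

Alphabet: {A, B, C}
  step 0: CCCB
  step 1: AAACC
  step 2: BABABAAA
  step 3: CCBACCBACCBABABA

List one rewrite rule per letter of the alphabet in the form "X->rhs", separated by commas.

A->BA, B->CC, C->A

  step 2 ⇒ step 3: BABABAAA ⇒ CC·BA·CC·BA·CC·BA·BA·BA
    A ↦ BA
    B ↦ CC
  step 0 ⇒ step 1: CCCB ⇒ A·A·A·CC
    C ↦ A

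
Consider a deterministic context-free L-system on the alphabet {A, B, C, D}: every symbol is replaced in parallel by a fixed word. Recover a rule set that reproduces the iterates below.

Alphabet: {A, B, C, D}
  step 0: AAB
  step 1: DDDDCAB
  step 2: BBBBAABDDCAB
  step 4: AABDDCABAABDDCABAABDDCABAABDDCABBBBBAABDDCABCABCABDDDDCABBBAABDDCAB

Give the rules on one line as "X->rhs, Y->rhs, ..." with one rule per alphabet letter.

A->DD, B->CAB, C->AAB, D->B

  step 1 ⇒ step 2: DDDDCAB ⇒ B·B·B·B·AAB·DD·CAB
    A ↦ DD
    B ↦ CAB
    C ↦ AAB
    D ↦ B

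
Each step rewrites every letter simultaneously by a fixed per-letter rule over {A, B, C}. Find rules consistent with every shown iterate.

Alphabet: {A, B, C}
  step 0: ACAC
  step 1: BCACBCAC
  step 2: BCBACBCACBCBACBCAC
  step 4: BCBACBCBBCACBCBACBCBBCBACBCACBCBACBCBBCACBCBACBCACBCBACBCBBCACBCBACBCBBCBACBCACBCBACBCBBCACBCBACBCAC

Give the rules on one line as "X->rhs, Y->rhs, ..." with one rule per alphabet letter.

A->BC, B->BCB, C->AC

  step 1 ⇒ step 2: BCACBCAC ⇒ BCB·AC·BC·AC·BCB·AC·BC·AC
    A ↦ BC
    B ↦ BCB
    C ↦ AC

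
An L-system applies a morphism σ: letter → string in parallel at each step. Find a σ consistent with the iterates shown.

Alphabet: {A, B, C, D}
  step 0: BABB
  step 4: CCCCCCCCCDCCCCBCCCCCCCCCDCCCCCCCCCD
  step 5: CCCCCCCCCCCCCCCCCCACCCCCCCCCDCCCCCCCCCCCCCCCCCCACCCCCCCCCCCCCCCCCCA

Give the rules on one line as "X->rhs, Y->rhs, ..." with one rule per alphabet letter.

A->B, B->CD, C->CC, D->A

  step 4 ⇒ step 5: CCCCCCCCCDCCCCBCCCCCCCCCDCCCCCCCCCD ⇒ CC·CC·CC·CC·CC·CC·CC·CC·CC·A·CC·CC·CC·CC·CD·CC·CC·CC·CC·CC·CC·CC·CC·CC·A·CC·CC·CC·CC·CC·CC·CC·CC·CC·A
    B ↦ CD
    C ↦ CC
    D ↦ A
    A ↦ B  (constrained at step 0)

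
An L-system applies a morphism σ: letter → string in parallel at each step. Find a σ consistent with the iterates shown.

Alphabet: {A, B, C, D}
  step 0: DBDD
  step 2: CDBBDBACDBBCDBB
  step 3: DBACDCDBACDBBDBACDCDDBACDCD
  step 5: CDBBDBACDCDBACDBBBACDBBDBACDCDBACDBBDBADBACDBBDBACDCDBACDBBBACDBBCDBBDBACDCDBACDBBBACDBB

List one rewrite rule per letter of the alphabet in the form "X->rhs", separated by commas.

  step 2 ⇒ step 3: CDBBDBACDBBCDBB ⇒ D·BA·CD·CD·BA·CD·BB·D·BA·CD·CD·D·BA·CD·CD
    A ↦ BB
    B ↦ CD
    C ↦ D
    D ↦ BA

A->BB, B->CD, C->D, D->BA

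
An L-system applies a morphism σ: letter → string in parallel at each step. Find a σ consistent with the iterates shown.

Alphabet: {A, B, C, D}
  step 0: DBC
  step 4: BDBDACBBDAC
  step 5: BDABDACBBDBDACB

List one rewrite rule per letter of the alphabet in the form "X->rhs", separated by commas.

  step 4 ⇒ step 5: BDBDACBBDAC ⇒ BD·A·BD·A·C·B·BD·BD·A·C·B
    A ↦ C
    B ↦ BD
    C ↦ B
    D ↦ A

A->C, B->BD, C->B, D->A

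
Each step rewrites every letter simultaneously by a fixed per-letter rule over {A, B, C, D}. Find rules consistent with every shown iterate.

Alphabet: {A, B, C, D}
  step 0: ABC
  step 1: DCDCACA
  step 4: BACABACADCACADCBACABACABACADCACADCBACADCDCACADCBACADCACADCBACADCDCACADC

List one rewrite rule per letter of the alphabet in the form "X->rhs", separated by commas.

A->DC, B->DC, C->ACA, D->B

  step 0 ⇒ step 1: ABC ⇒ DC·DC·ACA
    A ↦ DC
    B ↦ DC
    C ↦ ACA
    D ↦ B  (constrained at step 1)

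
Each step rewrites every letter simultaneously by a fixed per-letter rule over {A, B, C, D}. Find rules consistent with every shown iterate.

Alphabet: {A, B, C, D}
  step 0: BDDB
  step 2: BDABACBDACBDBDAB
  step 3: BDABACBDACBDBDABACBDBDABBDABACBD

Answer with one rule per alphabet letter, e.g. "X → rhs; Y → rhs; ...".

A->AC, B->BD, C->BD, D->AB

  step 2 ⇒ step 3: BDABACBDACBDBDAB ⇒ BD·AB·AC·BD·AC·BD·BD·AB·AC·BD·BD·AB·BD·AB·AC·BD
    A ↦ AC
    B ↦ BD
    C ↦ BD
    D ↦ AB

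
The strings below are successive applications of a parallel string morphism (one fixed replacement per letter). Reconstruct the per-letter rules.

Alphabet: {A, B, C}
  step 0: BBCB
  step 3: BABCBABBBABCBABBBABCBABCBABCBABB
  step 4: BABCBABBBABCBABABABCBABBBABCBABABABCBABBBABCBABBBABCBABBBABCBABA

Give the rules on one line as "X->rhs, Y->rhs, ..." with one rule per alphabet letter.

A->BC, B->BA, C->BB

  step 3 ⇒ step 4: BABCBABBBABCBABBBABCBABCBABCBABB ⇒ BA·BC·BA·BB·BA·BC·BA·BA·BA·BC·BA·BB·BA·BC·BA·BA·BA·BC·BA·BB·BA·BC·BA·BB·BA·BC·BA·BB·BA·BC·BA·BA
    A ↦ BC
    B ↦ BA
    C ↦ BB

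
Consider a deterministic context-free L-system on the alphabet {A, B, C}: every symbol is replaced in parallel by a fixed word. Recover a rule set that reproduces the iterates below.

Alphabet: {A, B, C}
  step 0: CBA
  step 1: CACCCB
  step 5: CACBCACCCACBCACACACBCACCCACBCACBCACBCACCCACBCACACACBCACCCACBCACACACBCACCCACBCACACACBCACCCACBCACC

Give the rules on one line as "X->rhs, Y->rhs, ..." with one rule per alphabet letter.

A->CB, B->CC, C->CA

  step 0 ⇒ step 1: CBA ⇒ CA·CC·CB
    A ↦ CB
    B ↦ CC
    C ↦ CA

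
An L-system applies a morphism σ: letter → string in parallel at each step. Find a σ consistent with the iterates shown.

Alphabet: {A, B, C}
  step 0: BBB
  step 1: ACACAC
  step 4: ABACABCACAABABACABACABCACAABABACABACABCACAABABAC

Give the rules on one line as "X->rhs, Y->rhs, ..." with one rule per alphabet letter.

A->AB, B->AC, C->CA

  step 0 ⇒ step 1: BBB ⇒ AC·AC·AC
    B ↦ AC
    A ↦ AB  (constrained at step 1)
    C ↦ CA  (constrained at step 1)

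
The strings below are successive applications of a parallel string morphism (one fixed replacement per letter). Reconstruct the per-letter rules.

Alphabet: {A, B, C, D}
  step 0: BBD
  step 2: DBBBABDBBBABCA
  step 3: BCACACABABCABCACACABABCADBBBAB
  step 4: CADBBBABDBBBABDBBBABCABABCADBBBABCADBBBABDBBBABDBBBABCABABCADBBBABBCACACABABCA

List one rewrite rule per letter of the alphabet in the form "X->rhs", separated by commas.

A->BAB, B->CA, C->DBB, D->B

  step 3 ⇒ step 4: BCACACABABCABCACACABABCADBBBAB ⇒ CA·DBB·BAB·DBB·BAB·DBB·BAB·CA·BAB·CA·DBB·BAB·CA·DBB·BAB·DBB·BAB·DBB·BAB·CA·BAB·CA·DBB·BAB·B·CA·CA·CA·BAB·CA
    A ↦ BAB
    B ↦ CA
    C ↦ DBB
    D ↦ B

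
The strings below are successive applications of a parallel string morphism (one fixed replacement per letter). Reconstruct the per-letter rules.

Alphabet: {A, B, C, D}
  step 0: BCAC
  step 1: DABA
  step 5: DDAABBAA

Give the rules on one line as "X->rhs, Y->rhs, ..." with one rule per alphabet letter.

  step 0 ⇒ step 1: BCAC ⇒ D·A·B·A
    A ↦ B
    B ↦ D
    C ↦ A
    D ↦ CC  (constrained at step 1)

A->B, B->D, C->A, D->CC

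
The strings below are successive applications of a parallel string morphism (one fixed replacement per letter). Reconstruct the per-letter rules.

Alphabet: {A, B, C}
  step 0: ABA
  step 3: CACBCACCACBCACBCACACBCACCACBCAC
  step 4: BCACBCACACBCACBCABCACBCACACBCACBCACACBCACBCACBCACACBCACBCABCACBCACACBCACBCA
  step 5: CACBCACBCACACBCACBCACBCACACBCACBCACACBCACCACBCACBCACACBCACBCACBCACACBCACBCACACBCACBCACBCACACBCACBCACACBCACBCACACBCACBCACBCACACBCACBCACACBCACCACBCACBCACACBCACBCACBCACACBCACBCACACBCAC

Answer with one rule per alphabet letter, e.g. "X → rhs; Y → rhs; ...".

  step 4 ⇒ step 5: BCACBCACACBCACBCABCACBCACACBCACBCACACBCACBCACBCACACBCACBCABCACBCACACBCACBCA ⇒ CAC·BCA·C·BCA·CAC·BCA·C·BCA·C·BCA·CAC·BCA·C·BCA·CAC·BCA·C·CAC·BCA·C·BCA·CAC·BCA·C·BCA·C·BCA·CAC·BCA·C·BCA·CAC·BCA·C·BCA·C·BCA·CAC·BCA·C·BCA·CAC·BCA·C·BCA·CAC·BCA·C·BCA·C·BCA·CAC·BCA·C·BCA·CAC·BCA·C·CAC·BCA·C·BCA·CAC·BCA·C·BCA·C·BCA·CAC·BCA·C·BCA·CAC·BCA·C
    A ↦ C
    B ↦ CAC
    C ↦ BCA

A->C, B->CAC, C->BCA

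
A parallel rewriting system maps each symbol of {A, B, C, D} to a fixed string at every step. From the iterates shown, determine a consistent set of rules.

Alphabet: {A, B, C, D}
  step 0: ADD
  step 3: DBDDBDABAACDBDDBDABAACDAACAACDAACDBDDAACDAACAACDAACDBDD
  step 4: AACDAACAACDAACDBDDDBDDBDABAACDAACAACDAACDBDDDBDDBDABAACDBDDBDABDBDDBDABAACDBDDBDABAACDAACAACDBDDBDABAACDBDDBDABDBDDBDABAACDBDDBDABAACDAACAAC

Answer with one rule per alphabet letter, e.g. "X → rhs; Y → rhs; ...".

A->DBD, B->D, C->AB, D->AAC

  step 3 ⇒ step 4: DBDDBDABAACDBDDBDABAACDAACAACDAACDBDDAACDAACAACDAACDBDD ⇒ AAC·D·AAC·AAC·D·AAC·DBD·D·DBD·DBD·AB·AAC·D·AAC·AAC·D·AAC·DBD·D·DBD·DBD·AB·AAC·DBD·DBD·AB·DBD·DBD·AB·AAC·DBD·DBD·AB·AAC·D·AAC·AAC·DBD·DBD·AB·AAC·DBD·DBD·AB·DBD·DBD·AB·AAC·DBD·DBD·AB·AAC·D·AAC·AAC
    A ↦ DBD
    B ↦ D
    C ↦ AB
    D ↦ AAC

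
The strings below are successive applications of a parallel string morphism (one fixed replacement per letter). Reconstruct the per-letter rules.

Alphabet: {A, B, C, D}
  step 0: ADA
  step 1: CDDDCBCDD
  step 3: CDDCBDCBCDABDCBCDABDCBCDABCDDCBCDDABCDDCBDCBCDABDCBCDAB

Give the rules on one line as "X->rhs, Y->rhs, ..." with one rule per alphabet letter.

  step 0 ⇒ step 1: ADA ⇒ CDD·DCB·CDD
    A ↦ CDD
    D ↦ DCB
    B ↦ AB  (constrained at step 1)
    C ↦ CD  (constrained at step 1)

A->CDD, B->AB, C->CD, D->DCB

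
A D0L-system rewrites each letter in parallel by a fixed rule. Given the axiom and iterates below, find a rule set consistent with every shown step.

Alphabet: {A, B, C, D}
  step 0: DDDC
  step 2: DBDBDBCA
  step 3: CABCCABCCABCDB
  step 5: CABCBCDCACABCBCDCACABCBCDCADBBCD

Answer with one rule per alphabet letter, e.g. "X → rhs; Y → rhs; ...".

A->B, B->BC, C->D, D->CA

  step 2 ⇒ step 3: DBDBDBCA ⇒ CA·BC·CA·BC·CA·BC·D·B
    A ↦ B
    B ↦ BC
    C ↦ D
    D ↦ CA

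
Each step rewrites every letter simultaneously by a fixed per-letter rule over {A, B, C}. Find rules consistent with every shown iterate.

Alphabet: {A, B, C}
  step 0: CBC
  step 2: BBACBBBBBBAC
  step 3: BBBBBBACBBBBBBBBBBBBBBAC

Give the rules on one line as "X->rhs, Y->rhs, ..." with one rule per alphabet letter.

  step 2 ⇒ step 3: BBACBBBBBBAC ⇒ BB·BB·BB·AC·BB·BB·BB·BB·BB·BB·BB·AC
    A ↦ BB
    B ↦ BB
    C ↦ AC

A->BB, B->BB, C->AC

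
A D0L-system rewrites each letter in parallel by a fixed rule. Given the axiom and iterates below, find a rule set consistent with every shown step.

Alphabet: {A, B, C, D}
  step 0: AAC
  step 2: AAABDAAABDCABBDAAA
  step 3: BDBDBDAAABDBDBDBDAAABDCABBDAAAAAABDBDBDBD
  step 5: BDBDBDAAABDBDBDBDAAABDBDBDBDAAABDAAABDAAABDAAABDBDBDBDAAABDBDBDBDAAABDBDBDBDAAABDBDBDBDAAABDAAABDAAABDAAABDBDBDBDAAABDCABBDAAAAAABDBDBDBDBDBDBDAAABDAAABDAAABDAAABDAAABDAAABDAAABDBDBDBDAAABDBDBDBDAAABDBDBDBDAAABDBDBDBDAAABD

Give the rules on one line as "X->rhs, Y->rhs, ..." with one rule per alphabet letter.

  step 2 ⇒ step 3: AAABDAAABDCABBDAAA ⇒ BD·BD·BD·AAA·BD·BD·BD·BD·AAA·BD·CAB·BD·AAA·AAA·BD·BD·BD·BD
    A ↦ BD
    B ↦ AAA
    C ↦ CAB
    D ↦ BD

A->BD, B->AAA, C->CAB, D->BD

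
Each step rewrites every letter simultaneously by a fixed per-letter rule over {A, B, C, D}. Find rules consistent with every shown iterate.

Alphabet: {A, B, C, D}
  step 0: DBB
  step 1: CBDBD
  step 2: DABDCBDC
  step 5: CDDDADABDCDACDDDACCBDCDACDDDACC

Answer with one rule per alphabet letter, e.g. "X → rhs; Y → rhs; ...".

A->DD, B->BD, C->DA, D->C

  step 1 ⇒ step 2: CBDBD ⇒ DA·BD·C·BD·C
    B ↦ BD
    C ↦ DA
    D ↦ C
    A ↦ DD  (constrained at step 2)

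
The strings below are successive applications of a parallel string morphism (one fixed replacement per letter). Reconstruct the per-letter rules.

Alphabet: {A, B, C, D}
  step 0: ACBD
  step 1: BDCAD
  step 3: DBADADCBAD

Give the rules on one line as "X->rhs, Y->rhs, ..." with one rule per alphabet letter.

  step 0 ⇒ step 1: ACBD ⇒ B·D·C·AD
    A ↦ B
    B ↦ C
    C ↦ D
    D ↦ AD

A->B, B->C, C->D, D->AD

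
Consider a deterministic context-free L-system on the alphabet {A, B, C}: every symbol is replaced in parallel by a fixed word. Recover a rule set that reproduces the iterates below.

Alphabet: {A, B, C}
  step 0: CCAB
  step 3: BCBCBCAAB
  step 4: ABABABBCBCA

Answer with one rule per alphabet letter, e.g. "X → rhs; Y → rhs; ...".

  step 3 ⇒ step 4: BCBCBCAAB ⇒ A·B·A·B·A·B·BC·BC·A
    A ↦ BC
    B ↦ A
    C ↦ B

A->BC, B->A, C->B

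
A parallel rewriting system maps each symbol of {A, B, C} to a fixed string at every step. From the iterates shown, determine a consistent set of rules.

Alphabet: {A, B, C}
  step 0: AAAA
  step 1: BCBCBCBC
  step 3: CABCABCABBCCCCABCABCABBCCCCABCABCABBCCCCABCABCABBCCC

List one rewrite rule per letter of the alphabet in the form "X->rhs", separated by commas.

  step 0 ⇒ step 1: AAAA ⇒ BC·BC·BC·BC
    A ↦ BC
    B ↦ CC  (constrained at step 1)
    C ↦ CAB  (constrained at step 1)

A->BC, B->CC, C->CAB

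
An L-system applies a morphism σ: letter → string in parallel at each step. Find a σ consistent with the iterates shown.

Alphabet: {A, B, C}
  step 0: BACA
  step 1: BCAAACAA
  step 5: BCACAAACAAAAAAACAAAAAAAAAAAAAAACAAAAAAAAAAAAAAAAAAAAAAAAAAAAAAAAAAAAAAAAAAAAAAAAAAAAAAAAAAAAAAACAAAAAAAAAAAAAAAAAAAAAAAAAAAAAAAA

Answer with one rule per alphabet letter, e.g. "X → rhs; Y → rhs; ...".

A->AA, B->BC, C->AC

  step 0 ⇒ step 1: BACA ⇒ BC·AA·AC·AA
    A ↦ AA
    B ↦ BC
    C ↦ AC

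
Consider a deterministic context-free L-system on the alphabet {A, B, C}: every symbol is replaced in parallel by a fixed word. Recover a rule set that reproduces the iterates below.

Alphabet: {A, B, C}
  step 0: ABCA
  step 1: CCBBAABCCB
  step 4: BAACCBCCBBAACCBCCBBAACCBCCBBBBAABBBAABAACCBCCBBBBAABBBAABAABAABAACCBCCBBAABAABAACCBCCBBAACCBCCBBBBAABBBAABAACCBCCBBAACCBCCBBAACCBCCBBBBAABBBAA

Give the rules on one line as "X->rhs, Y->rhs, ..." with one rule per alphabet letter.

  step 0 ⇒ step 1: ABCA ⇒ CCB·BAA·B·CCB
    A ↦ CCB
    B ↦ BAA
    C ↦ B

A->CCB, B->BAA, C->B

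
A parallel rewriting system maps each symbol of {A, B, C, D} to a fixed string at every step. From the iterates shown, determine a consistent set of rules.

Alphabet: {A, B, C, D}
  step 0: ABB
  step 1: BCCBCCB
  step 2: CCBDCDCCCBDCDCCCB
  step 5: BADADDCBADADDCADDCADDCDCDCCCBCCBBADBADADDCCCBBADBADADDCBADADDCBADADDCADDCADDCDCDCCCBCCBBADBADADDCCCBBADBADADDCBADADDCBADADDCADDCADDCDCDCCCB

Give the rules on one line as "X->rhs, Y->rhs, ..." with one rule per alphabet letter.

A->B, B->CCB, C->DC, D->AD

  step 1 ⇒ step 2: BCCBCCB ⇒ CCB·DC·DC·CCB·DC·DC·CCB
    B ↦ CCB
    C ↦ DC
  step 0 ⇒ step 1: ABB ⇒ B·CCB·CCB
    A ↦ B
    D ↦ AD  (constrained at step 2)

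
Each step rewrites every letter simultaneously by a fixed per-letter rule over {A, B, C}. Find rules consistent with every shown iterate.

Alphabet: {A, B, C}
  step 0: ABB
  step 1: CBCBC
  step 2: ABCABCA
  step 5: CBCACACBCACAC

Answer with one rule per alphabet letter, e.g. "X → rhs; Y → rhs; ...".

A->C, B->BC, C->A

  step 1 ⇒ step 2: CBCBC ⇒ A·BC·A·BC·A
    B ↦ BC
    C ↦ A
  step 0 ⇒ step 1: ABB ⇒ C·BC·BC
    A ↦ C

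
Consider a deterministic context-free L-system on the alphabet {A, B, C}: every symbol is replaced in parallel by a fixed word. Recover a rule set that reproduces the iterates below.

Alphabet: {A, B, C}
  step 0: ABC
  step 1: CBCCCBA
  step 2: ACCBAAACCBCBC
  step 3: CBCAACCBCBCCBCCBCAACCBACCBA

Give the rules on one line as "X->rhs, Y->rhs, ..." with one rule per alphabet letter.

  step 2 ⇒ step 3: ACCBAAACCBCBC ⇒ CBC·A·A·CCB·CBC·CBC·CBC·A·A·CCB·A·CCB·A
    A ↦ CBC
    B ↦ CCB
    C ↦ A

A->CBC, B->CCB, C->A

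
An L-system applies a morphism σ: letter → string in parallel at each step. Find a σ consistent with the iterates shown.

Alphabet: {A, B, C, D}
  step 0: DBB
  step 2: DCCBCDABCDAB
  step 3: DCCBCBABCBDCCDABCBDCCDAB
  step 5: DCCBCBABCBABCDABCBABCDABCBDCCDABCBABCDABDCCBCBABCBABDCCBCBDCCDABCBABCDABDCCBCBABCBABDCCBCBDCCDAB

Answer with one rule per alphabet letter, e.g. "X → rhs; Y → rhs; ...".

A->CD, B->AB, C->CB, D->DC

  step 2 ⇒ step 3: DCCBCDABCDAB ⇒ DC·CB·CB·AB·CB·DC·CD·AB·CB·DC·CD·AB
    A ↦ CD
    B ↦ AB
    C ↦ CB
    D ↦ DC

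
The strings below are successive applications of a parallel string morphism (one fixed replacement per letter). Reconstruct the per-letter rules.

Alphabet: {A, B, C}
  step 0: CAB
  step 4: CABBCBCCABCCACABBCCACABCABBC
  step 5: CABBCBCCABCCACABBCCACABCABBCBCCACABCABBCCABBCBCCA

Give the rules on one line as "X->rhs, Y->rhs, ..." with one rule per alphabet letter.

  step 4 ⇒ step 5: CABBCBCCABCCACABBCCACABCABBC ⇒ CA·B·BC·BC·CA·BC·CA·CA·B·BC·CA·CA·B·CA·B·BC·BC·CA·CA·B·CA·B·BC·CA·B·BC·BC·CA
    A ↦ B
    B ↦ BC
    C ↦ CA

A->B, B->BC, C->CA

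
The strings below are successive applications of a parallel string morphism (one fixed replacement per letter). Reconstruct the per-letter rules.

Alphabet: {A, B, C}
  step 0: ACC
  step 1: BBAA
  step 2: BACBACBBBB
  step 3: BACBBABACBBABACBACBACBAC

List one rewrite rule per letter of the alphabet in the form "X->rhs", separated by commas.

  step 2 ⇒ step 3: BACBACBBBB ⇒ BAC·BB·A·BAC·BB·A·BAC·BAC·BAC·BAC
    A ↦ BB
    B ↦ BAC
    C ↦ A

A->BB, B->BAC, C->A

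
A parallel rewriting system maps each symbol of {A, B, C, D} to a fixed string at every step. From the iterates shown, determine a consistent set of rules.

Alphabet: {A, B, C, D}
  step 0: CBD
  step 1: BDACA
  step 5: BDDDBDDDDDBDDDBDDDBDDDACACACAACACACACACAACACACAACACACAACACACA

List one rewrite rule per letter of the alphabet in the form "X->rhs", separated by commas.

A->DD, B->A, C->BD, D->CA

  step 0 ⇒ step 1: CBD ⇒ BD·A·CA
    B ↦ A
    C ↦ BD
    D ↦ CA
    A ↦ DD  (constrained at step 1)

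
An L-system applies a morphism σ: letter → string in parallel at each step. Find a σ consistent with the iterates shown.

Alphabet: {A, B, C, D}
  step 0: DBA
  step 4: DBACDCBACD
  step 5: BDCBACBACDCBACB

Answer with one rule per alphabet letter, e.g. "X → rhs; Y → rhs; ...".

  step 4 ⇒ step 5: DBACDCBACD ⇒ B·D·CB·AC·B·AC·D·CB·AC·B
    A ↦ CB
    B ↦ D
    C ↦ AC
    D ↦ B

A->CB, B->D, C->AC, D->B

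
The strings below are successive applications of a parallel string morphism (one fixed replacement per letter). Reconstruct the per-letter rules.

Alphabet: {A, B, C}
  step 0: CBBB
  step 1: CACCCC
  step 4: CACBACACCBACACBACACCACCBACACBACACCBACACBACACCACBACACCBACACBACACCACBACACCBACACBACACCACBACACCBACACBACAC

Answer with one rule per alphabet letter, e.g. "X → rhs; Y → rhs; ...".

A->BA, B->C, C->CAC

  step 0 ⇒ step 1: CBBB ⇒ CAC·C·C·C
    B ↦ C
    C ↦ CAC
    A ↦ BA  (constrained at step 1)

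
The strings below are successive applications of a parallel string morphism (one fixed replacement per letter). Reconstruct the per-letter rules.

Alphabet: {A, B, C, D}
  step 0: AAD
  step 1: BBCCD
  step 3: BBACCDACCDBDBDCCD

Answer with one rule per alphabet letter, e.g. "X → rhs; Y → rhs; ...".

A->B, B->A, C->BD, D->CCD

  step 0 ⇒ step 1: AAD ⇒ B·B·CCD
    A ↦ B
    D ↦ CCD
    B ↦ A  (constrained at step 1)
    C ↦ BD  (constrained at step 1)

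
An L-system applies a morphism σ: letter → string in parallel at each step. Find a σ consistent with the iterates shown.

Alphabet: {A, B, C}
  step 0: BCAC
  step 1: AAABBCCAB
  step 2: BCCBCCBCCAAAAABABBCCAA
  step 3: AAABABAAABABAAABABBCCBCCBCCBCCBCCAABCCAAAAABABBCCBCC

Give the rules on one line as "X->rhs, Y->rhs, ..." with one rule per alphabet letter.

  step 2 ⇒ step 3: BCCBCCBCCAAAAABABBCCAA ⇒ AA·AB·AB·AA·AB·AB·AA·AB·AB·BCC·BCC·BCC·BCC·BCC·AA·BCC·AA·AA·AB·AB·BCC·BCC
    A ↦ BCC
    B ↦ AA
    C ↦ AB

A->BCC, B->AA, C->AB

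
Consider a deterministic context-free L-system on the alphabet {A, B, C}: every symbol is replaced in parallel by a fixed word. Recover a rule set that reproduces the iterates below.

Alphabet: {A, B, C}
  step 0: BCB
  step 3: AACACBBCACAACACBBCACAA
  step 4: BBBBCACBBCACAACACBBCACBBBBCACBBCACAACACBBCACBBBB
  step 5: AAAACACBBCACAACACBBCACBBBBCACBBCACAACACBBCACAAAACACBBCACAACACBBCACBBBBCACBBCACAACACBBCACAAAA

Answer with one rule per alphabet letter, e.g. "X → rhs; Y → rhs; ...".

  step 4 ⇒ step 5: BBBBCACBBCACAACACBBCACBBBBCACBBCACAACACBBCACBBBB ⇒ A·A·A·A·CAC·BB·CAC·A·A·CAC·BB·CAC·BB·BB·CAC·BB·CAC·A·A·CAC·BB·CAC·A·A·A·A·CAC·BB·CAC·A·A·CAC·BB·CAC·BB·BB·CAC·BB·CAC·A·A·CAC·BB·CAC·A·A·A·A
    A ↦ BB
    B ↦ A
    C ↦ CAC

A->BB, B->A, C->CAC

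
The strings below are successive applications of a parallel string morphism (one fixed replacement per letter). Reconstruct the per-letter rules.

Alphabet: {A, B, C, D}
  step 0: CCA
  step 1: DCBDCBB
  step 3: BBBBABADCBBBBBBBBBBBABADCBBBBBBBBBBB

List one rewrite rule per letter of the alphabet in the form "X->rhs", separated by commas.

  step 0 ⇒ step 1: CCA ⇒ DCB·DCB·B
    A ↦ B
    C ↦ DCB
    B ↦ BB  (constrained at step 1)
    D ↦ ABA  (constrained at step 1)

A->B, B->BB, C->DCB, D->ABA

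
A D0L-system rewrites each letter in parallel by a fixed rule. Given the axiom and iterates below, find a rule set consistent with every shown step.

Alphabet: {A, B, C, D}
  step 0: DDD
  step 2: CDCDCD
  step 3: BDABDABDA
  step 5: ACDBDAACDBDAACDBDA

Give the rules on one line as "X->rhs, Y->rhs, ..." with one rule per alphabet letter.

  step 2 ⇒ step 3: CDCDCD ⇒ BD·A·BD·A·BD·A
    C ↦ BD
    D ↦ A
    A ↦ CD  (constrained at step 3)
    B ↦ D  (constrained at step 3)

A->CD, B->D, C->BD, D->A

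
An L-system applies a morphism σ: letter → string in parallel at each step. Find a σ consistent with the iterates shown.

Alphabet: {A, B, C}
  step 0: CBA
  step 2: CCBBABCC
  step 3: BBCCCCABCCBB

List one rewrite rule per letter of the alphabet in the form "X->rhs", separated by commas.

A->AB, B->CC, C->B

  step 2 ⇒ step 3: CCBBABCC ⇒ B·B·CC·CC·AB·CC·B·B
    A ↦ AB
    B ↦ CC
    C ↦ B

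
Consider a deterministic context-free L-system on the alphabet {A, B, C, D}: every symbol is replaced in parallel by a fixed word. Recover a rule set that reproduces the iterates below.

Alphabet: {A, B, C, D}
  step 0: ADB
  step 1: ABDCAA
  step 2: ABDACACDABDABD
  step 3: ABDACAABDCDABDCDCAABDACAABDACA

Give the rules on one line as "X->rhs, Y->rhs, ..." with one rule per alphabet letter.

  step 2 ⇒ step 3: ABDACACDABDABD ⇒ ABD·A·CA·ABD·CD·ABD·CD·CA·ABD·A·CA·ABD·A·CA
    A ↦ ABD
    B ↦ A
    C ↦ CD
    D ↦ CA

A->ABD, B->A, C->CD, D->CA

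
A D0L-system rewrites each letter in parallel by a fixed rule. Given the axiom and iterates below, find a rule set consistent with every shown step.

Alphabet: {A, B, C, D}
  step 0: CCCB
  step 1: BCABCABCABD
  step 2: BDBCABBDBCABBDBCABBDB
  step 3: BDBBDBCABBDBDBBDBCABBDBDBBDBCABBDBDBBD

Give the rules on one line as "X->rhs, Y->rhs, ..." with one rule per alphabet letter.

A->B, B->BD, C->BCA, D->B

  step 2 ⇒ step 3: BDBCABBDBCABBDBCABBDB ⇒ BD·B·BD·BCA·B·BD·BD·B·BD·BCA·B·BD·BD·B·BD·BCA·B·BD·BD·B·BD
    A ↦ B
    B ↦ BD
    C ↦ BCA
    D ↦ B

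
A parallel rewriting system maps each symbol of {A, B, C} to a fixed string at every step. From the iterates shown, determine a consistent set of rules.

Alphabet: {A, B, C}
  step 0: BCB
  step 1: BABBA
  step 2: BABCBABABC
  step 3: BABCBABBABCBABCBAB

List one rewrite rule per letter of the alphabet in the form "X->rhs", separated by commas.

A->BC, B->BA, C->B

  step 2 ⇒ step 3: BABCBABABC ⇒ BA·BC·BA·B·BA·BC·BA·BC·BA·B
    A ↦ BC
    B ↦ BA
    C ↦ B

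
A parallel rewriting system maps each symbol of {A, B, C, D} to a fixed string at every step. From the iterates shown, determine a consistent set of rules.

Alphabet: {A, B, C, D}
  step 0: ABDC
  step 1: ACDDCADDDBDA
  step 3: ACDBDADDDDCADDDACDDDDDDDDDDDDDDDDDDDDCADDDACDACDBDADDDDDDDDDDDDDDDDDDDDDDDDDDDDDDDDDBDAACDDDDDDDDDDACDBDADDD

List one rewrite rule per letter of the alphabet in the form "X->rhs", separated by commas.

  step 0 ⇒ step 1: ABDC ⇒ ACD·DCA·DDD·BDA
    A ↦ ACD
    B ↦ DCA
    C ↦ BDA
    D ↦ DDD

A->ACD, B->DCA, C->BDA, D->DDD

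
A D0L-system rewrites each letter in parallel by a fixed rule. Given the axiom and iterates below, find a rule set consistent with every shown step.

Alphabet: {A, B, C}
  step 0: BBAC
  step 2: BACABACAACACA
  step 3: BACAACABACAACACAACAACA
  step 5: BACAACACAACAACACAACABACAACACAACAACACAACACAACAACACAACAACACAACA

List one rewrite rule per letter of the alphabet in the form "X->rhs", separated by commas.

  step 2 ⇒ step 3: BACABACAACACA ⇒ BA·CA·A·CA·BA·CA·A·CA·CA·A·CA·A·CA
    A ↦ CA
    B ↦ BA
    C ↦ A

A->CA, B->BA, C->A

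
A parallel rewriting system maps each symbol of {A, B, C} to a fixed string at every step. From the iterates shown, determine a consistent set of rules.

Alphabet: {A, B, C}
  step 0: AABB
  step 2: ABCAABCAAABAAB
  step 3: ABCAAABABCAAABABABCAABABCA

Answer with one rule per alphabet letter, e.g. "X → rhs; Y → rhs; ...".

A->AB, B->CA, C->A

  step 2 ⇒ step 3: ABCAABCAAABAAB ⇒ AB·CA·A·AB·AB·CA·A·AB·AB·AB·CA·AB·AB·CA
    A ↦ AB
    B ↦ CA
    C ↦ A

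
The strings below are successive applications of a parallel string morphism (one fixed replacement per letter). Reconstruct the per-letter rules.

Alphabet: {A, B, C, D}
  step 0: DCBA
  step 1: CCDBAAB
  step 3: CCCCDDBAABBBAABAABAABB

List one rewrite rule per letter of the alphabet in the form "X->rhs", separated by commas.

  step 0 ⇒ step 1: DCBA ⇒ CC·D·BAA·B
    A ↦ B
    B ↦ BAA
    C ↦ D
    D ↦ CC

A->B, B->BAA, C->D, D->CC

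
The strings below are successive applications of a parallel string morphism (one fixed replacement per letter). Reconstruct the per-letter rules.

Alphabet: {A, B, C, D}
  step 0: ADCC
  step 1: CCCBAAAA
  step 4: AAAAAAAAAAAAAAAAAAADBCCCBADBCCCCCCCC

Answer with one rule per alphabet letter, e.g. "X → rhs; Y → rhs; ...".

A->C, B->ADB, C->AA, D->CCB

  step 0 ⇒ step 1: ADCC ⇒ C·CCB·AA·AA
    A ↦ C
    C ↦ AA
    D ↦ CCB
    B ↦ ADB  (constrained at step 1)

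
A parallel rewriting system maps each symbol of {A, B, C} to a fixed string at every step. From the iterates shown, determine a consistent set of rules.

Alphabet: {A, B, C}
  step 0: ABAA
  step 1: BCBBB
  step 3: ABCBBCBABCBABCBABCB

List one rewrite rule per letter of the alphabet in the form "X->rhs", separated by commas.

A->B, B->CB, C->AB

  step 0 ⇒ step 1: ABAA ⇒ B·CB·B·B
    A ↦ B
    B ↦ CB
    C ↦ AB  (constrained at step 1)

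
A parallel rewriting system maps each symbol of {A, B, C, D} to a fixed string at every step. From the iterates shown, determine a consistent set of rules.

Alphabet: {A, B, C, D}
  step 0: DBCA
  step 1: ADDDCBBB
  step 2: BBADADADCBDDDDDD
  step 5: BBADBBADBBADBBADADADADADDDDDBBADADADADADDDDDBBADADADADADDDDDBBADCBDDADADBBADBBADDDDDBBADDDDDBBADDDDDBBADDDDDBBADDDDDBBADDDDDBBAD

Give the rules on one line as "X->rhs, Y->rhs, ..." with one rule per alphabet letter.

A->BB, B->DD, C->CB, D->AD

  step 1 ⇒ step 2: ADDDCBBB ⇒ BB·AD·AD·AD·CB·DD·DD·DD
    A ↦ BB
    B ↦ DD
    C ↦ CB
    D ↦ AD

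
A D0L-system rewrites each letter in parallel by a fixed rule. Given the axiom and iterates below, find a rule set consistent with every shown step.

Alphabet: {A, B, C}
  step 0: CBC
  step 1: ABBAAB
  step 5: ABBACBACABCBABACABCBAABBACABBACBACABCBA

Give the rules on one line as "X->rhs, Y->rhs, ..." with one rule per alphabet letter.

  step 0 ⇒ step 1: CBC ⇒ AB·BA·AB
    B ↦ BA
    C ↦ AB
    A ↦ C  (constrained at step 1)

A->C, B->BA, C->AB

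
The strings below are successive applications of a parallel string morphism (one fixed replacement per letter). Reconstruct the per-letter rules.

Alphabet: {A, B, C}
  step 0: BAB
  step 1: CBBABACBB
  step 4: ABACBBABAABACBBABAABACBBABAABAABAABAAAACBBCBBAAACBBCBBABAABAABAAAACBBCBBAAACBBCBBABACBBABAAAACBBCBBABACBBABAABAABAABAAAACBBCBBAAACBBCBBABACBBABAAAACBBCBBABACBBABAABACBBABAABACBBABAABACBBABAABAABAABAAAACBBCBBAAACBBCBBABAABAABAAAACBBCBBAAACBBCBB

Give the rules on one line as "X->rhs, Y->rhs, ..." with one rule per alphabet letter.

  step 0 ⇒ step 1: BAB ⇒ CBB·ABA·CBB
    A ↦ ABA
    B ↦ CBB
    C ↦ AAA  (constrained at step 1)

A->ABA, B->CBB, C->AAA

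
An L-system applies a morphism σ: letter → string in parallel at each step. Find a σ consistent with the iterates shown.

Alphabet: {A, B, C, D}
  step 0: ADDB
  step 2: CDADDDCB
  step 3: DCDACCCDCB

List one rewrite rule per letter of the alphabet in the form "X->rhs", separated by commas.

A->DA, B->CB, C->D, D->C

  step 2 ⇒ step 3: CDADDDCB ⇒ D·C·DA·C·C·C·D·CB
    A ↦ DA
    B ↦ CB
    C ↦ D
    D ↦ C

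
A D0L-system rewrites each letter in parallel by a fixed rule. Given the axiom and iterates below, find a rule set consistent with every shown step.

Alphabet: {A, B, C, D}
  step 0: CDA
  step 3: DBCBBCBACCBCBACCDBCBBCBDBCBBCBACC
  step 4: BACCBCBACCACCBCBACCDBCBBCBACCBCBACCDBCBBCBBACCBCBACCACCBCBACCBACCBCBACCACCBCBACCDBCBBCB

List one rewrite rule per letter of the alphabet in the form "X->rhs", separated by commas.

A->D, B->ACC, C->BCB, D->B

  step 3 ⇒ step 4: DBCBBCBACCBCBACCDBCBBCBDBCBBCBACC ⇒ B·ACC·BCB·ACC·ACC·BCB·ACC·D·BCB·BCB·ACC·BCB·ACC·D·BCB·BCB·B·ACC·BCB·ACC·ACC·BCB·ACC·B·ACC·BCB·ACC·ACC·BCB·ACC·D·BCB·BCB
    A ↦ D
    B ↦ ACC
    C ↦ BCB
    D ↦ B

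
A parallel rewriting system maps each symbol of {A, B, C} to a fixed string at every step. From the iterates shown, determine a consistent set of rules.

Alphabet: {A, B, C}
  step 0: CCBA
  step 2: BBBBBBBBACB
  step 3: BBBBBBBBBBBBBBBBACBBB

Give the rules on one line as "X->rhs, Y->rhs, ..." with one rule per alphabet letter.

A->AC, B->BB, C->B

  step 2 ⇒ step 3: BBBBBBBBACB ⇒ BB·BB·BB·BB·BB·BB·BB·BB·AC·B·BB
    A ↦ AC
    B ↦ BB
    C ↦ B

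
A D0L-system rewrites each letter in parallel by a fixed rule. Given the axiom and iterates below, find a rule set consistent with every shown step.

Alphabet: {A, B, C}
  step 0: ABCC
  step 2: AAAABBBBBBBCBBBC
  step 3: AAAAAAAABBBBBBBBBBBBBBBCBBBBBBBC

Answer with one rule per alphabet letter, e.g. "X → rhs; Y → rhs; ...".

A->AA, B->BB, C->BC

  step 2 ⇒ step 3: AAAABBBBBBBCBBBC ⇒ AA·AA·AA·AA·BB·BB·BB·BB·BB·BB·BB·BC·BB·BB·BB·BC
    A ↦ AA
    B ↦ BB
    C ↦ BC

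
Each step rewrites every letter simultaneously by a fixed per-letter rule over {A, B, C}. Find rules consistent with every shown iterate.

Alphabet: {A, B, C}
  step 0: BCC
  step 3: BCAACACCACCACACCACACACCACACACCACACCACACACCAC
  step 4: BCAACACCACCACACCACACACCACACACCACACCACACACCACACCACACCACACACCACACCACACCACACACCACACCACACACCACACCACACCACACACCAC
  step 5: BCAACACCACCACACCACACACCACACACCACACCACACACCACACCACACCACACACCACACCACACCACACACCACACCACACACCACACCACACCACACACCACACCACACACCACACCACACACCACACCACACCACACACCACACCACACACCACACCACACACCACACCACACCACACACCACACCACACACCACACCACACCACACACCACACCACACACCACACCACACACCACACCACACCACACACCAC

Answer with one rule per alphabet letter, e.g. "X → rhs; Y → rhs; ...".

A->ACC, B->BCA, C->AC

  step 4 ⇒ step 5: BCAACACCACCACACCACACACCACACACCACACCACACACCACACCACACCACACACCACACCACACCACACACCACACCACACACCACACCACACCACACACCAC ⇒ BCA·AC·ACC·ACC·AC·ACC·AC·AC·ACC·AC·AC·ACC·AC·ACC·AC·AC·ACC·AC·ACC·AC·ACC·AC·AC·ACC·AC·ACC·AC·ACC·AC·AC·ACC·AC·ACC·AC·AC·ACC·AC·ACC·AC·ACC·AC·AC·ACC·AC·ACC·AC·AC·ACC·AC·ACC·AC·AC·ACC·AC·ACC·AC·ACC·AC·AC·ACC·AC·ACC·AC·AC·ACC·AC·ACC·AC·AC·ACC·AC·ACC·AC·ACC·AC·AC·ACC·AC·ACC·AC·AC·ACC·AC·ACC·AC·ACC·AC·AC·ACC·AC·ACC·AC·AC·ACC·AC·ACC·AC·AC·ACC·AC·ACC·AC·ACC·AC·AC·ACC·AC
    A ↦ ACC
    B ↦ BCA
    C ↦ AC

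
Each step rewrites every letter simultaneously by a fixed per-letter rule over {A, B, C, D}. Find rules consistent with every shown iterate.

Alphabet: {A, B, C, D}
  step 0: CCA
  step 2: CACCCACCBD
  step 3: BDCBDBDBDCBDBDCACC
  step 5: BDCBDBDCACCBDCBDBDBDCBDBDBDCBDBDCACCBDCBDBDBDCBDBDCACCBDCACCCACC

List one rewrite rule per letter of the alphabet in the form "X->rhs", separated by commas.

A->C, B->CA, C->BD, D->CC

  step 2 ⇒ step 3: CACCCACCBD ⇒ BD·C·BD·BD·BD·C·BD·BD·CA·CC
    A ↦ C
    B ↦ CA
    C ↦ BD
    D ↦ CC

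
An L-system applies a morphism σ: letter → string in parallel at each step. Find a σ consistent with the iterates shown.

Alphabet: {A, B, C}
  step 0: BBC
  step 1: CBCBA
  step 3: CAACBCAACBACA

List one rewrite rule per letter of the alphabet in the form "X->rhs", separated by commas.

A->CA, B->CB, C->A

  step 0 ⇒ step 1: BBC ⇒ CB·CB·A
    B ↦ CB
    C ↦ A
    A ↦ CA  (constrained at step 1)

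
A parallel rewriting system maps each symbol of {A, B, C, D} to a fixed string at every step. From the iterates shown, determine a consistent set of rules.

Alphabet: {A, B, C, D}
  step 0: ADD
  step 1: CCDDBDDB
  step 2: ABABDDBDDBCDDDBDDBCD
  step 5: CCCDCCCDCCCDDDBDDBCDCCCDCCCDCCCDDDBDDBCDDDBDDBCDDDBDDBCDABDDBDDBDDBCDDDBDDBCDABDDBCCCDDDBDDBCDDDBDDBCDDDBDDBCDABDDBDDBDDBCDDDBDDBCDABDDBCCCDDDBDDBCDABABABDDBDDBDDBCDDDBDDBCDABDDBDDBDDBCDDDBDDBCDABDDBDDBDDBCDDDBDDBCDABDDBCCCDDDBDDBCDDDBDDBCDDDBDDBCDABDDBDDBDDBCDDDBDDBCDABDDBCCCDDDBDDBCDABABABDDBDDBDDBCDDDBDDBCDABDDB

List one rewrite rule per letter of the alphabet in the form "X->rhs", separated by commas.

  step 1 ⇒ step 2: CCDDBDDB ⇒ AB·AB·DDB·DDB·CD·DDB·DDB·CD
    B ↦ CD
    C ↦ AB
    D ↦ DDB
  step 0 ⇒ step 1: ADD ⇒ CC·DDB·DDB
    A ↦ CC

A->CC, B->CD, C->AB, D->DDB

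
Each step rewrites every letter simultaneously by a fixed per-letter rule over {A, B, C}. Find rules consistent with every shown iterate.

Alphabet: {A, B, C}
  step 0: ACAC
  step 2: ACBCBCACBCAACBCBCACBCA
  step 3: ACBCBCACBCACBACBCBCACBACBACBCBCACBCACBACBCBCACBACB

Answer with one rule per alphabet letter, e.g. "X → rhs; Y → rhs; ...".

A->ACB, B->CA, C->CB

  step 2 ⇒ step 3: ACBCBCACBCAACBCBCACBCA ⇒ ACB·CB·CA·CB·CA·CB·ACB·CB·CA·CB·ACB·ACB·CB·CA·CB·CA·CB·ACB·CB·CA·CB·ACB
    A ↦ ACB
    B ↦ CA
    C ↦ CB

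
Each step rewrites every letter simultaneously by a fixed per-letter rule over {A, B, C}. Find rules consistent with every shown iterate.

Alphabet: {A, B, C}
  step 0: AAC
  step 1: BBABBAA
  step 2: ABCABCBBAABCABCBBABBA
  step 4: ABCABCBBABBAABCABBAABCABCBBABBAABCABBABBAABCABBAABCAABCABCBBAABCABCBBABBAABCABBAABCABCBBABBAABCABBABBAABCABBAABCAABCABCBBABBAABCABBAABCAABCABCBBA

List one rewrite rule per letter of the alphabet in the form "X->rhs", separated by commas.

A->BBA, B->ABC, C->A

  step 1 ⇒ step 2: BBABBAA ⇒ ABC·ABC·BBA·ABC·ABC·BBA·BBA
    A ↦ BBA
    B ↦ ABC
  step 0 ⇒ step 1: AAC ⇒ BBA·BBA·A
    C ↦ A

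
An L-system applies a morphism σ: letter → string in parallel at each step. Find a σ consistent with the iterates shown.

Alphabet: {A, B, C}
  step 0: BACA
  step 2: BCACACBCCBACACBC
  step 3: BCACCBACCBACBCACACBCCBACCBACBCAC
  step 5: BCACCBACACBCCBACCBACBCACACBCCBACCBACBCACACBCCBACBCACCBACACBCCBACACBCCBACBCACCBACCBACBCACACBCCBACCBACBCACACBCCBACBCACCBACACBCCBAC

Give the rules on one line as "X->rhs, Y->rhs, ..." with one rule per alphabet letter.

A->CB, B->BC, C->AC

  step 2 ⇒ step 3: BCACACBCCBACACBC ⇒ BC·AC·CB·AC·CB·AC·BC·AC·AC·BC·CB·AC·CB·AC·BC·AC
    A ↦ CB
    B ↦ BC
    C ↦ AC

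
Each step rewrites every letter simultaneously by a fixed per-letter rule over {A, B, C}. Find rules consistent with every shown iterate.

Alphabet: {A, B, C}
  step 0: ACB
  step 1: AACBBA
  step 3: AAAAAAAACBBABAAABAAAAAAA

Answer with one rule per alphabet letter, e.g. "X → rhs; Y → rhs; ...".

  step 0 ⇒ step 1: ACB ⇒ AA·CB·BA
    A ↦ AA
    B ↦ BA
    C ↦ CB

A->AA, B->BA, C->CB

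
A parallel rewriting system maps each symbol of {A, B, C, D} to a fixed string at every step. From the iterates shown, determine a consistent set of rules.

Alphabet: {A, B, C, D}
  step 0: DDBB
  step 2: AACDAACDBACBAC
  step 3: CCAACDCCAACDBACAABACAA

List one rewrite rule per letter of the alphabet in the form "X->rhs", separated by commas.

  step 2 ⇒ step 3: AACDAACDBACBAC ⇒ C·C·AA·CD·C·C·AA·CD·BA·C·AA·BA·C·AA
    A ↦ C
    B ↦ BA
    C ↦ AA
    D ↦ CD

A->C, B->BA, C->AA, D->CD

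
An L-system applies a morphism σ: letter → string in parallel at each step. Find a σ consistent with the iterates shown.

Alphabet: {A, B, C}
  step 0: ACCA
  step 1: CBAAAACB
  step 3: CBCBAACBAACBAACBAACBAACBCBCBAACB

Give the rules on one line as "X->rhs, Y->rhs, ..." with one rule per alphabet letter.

A->CB, B->CB, C->AA

  step 0 ⇒ step 1: ACCA ⇒ CB·AA·AA·CB
    A ↦ CB
    C ↦ AA
    B ↦ CB  (constrained at step 1)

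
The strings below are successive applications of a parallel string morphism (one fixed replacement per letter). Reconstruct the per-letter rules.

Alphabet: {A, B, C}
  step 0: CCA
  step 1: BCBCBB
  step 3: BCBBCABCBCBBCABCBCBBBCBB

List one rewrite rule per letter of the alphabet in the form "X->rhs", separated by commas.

  step 0 ⇒ step 1: CCA ⇒ BC·BC·BB
    A ↦ BB
    C ↦ BC
    B ↦ CA  (constrained at step 1)

A->BB, B->CA, C->BC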